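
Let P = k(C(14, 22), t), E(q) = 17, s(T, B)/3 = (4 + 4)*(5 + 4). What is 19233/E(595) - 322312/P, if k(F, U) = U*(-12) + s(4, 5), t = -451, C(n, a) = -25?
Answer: 25691005/23919 ≈ 1074.1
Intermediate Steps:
s(T, B) = 216 (s(T, B) = 3*((4 + 4)*(5 + 4)) = 3*(8*9) = 3*72 = 216)
k(F, U) = 216 - 12*U (k(F, U) = U*(-12) + 216 = -12*U + 216 = 216 - 12*U)
P = 5628 (P = 216 - 12*(-451) = 216 + 5412 = 5628)
19233/E(595) - 322312/P = 19233/17 - 322312/5628 = 19233*(1/17) - 322312*1/5628 = 19233/17 - 80578/1407 = 25691005/23919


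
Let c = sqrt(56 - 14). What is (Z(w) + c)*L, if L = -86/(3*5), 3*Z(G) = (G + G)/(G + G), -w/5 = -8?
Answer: -86/45 - 86*sqrt(42)/15 ≈ -39.067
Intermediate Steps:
w = 40 (w = -5*(-8) = 40)
Z(G) = 1/3 (Z(G) = ((G + G)/(G + G))/3 = ((2*G)/((2*G)))/3 = ((2*G)*(1/(2*G)))/3 = (1/3)*1 = 1/3)
L = -86/15 ≈ -5.7333
c = sqrt(42) ≈ 6.4807
(Z(w) + c)*L = (1/3 + sqrt(42))*(-86/15) = -86/45 - 86*sqrt(42)/15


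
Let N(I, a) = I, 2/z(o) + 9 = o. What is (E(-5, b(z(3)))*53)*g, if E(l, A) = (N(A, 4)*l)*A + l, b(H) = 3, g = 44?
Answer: -116600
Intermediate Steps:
z(o) = 2/(-9 + o)
E(l, A) = l + l*A² (E(l, A) = (A*l)*A + l = l*A² + l = l + l*A²)
(E(-5, b(z(3)))*53)*g = (-5*(1 + 3²)*53)*44 = (-5*(1 + 9)*53)*44 = (-5*10*53)*44 = -50*53*44 = -2650*44 = -116600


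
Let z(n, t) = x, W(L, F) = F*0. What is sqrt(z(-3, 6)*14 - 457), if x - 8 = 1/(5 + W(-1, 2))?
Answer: I*sqrt(8555)/5 ≈ 18.499*I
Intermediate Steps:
W(L, F) = 0
x = 41/5 (x = 8 + 1/(5 + 0) = 8 + 1/5 = 41/5 ≈ 8.2000)
z(n, t) = 41/5
sqrt(z(-3, 6)*14 - 457) = sqrt((41/5)*14 - 457) = sqrt(574/5 - 457) = sqrt(-1711/5) = I*sqrt(8555)/5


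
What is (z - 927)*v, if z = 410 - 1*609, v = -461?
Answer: 519086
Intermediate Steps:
z = -199 (z = 410 - 609 = -199)
(z - 927)*v = (-199 - 927)*(-461) = -1126*(-461) = 519086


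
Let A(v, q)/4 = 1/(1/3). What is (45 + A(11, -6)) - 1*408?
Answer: -351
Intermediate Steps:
A(v, q) = 12 (A(v, q) = 4/(1/3) = 4/(⅓) = 4*3 = 12)
(45 + A(11, -6)) - 1*408 = (45 + 12) - 1*408 = 57 - 408 = -351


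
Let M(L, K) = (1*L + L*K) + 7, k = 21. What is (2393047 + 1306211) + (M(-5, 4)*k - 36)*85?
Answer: 3664068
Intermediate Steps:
M(L, K) = 7 + L + K*L (M(L, K) = (L + K*L) + 7 = 7 + L + K*L)
(2393047 + 1306211) + (M(-5, 4)*k - 36)*85 = (2393047 + 1306211) + ((7 - 5 + 4*(-5))*21 - 36)*85 = 3699258 + ((7 - 5 - 20)*21 - 36)*85 = 3699258 + (-18*21 - 36)*85 = 3699258 + (-378 - 36)*85 = 3699258 - 414*85 = 3699258 - 35190 = 3664068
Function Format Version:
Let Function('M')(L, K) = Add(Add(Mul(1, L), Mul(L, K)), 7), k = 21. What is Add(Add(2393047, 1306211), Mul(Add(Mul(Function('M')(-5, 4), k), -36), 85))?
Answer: 3664068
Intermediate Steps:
Function('M')(L, K) = Add(7, L, Mul(K, L)) (Function('M')(L, K) = Add(Add(L, Mul(K, L)), 7) = Add(7, L, Mul(K, L)))
Add(Add(2393047, 1306211), Mul(Add(Mul(Function('M')(-5, 4), k), -36), 85)) = Add(Add(2393047, 1306211), Mul(Add(Mul(Add(7, -5, Mul(4, -5)), 21), -36), 85)) = Add(3699258, Mul(Add(Mul(Add(7, -5, -20), 21), -36), 85)) = Add(3699258, Mul(Add(Mul(-18, 21), -36), 85)) = Add(3699258, Mul(Add(-378, -36), 85)) = Add(3699258, Mul(-414, 85)) = Add(3699258, -35190) = 3664068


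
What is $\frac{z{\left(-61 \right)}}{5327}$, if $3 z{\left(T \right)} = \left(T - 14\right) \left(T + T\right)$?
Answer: $\frac{3050}{5327} \approx 0.57255$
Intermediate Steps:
$z{\left(T \right)} = \frac{2 T \left(-14 + T\right)}{3}$ ($z{\left(T \right)} = \frac{\left(T - 14\right) \left(T + T\right)}{3} = \frac{\left(-14 + T\right) 2 T}{3} = \frac{2 T \left(-14 + T\right)}{3}$)
$\frac{z{\left(-61 \right)}}{5327} = \frac{\frac{2}{3} \left(-61\right) \left(-14 - 61\right)}{5327} = \frac{2}{3} \left(-61\right) \left(-75\right) \frac{1}{5327} = 3050 \cdot \frac{1}{5327} = \frac{3050}{5327}$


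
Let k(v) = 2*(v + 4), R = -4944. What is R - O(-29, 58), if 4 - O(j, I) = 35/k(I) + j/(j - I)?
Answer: -1840427/372 ≈ -4947.4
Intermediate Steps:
k(v) = 8 + 2*v (k(v) = 2*(4 + v) = 8 + 2*v)
O(j, I) = 4 - 35/(8 + 2*I) - j/(j - I) (O(j, I) = 4 - (35/(8 + 2*I) + j/(j - I)) = 4 + (-35/(8 + 2*I) - j/(j - I)) = 4 - 35/(8 + 2*I) - j/(j - I))
R - O(-29, 58) = -4944 - (-35*58 + 35*(-29) - 6*(-29)*(4 + 58) + 8*58*(4 + 58))/(2*(4 + 58)*(58 - 1*(-29))) = -4944 - (-2030 - 1015 - 6*(-29)*62 + 8*58*62)/(2*62*(58 + 29)) = -4944 - (-2030 - 1015 + 10788 + 28768)/(2*62*87) = -4944 - 36511/(2*62*87) = -4944 - 1*1259/372 = -4944 - 1259/372 = -1840427/372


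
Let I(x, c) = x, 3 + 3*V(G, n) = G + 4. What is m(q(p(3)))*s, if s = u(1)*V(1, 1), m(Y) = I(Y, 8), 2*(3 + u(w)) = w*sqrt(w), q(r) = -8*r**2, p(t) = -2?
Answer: 160/3 ≈ 53.333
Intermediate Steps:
u(w) = -3 + w**(3/2)/2 (u(w) = -3 + (w*sqrt(w))/2 = -3 + w**(3/2)/2)
V(G, n) = 1/3 + G/3 (V(G, n) = -1 + (G + 4)/3 = -1 + (4 + G)/3 = -1 + (4/3 + G/3) = 1/3 + G/3)
m(Y) = Y
s = -5/3 (s = (-3 + 1**(3/2)/2)*(1/3 + (1/3)*1) = (-3 + (1/2)*1)*(1/3 + 1/3) = (-3 + 1/2)*(2/3) = -5/2*2/3 = -5/3 ≈ -1.6667)
m(q(p(3)))*s = -8*(-2)**2*(-5/3) = -8*4*(-5/3) = -32*(-5/3) = 160/3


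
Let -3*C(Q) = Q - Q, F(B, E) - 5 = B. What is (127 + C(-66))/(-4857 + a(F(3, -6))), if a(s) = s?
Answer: -127/4849 ≈ -0.026191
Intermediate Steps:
F(B, E) = 5 + B
C(Q) = 0 (C(Q) = -(Q - Q)/3 = -⅓*0 = 0)
(127 + C(-66))/(-4857 + a(F(3, -6))) = (127 + 0)/(-4857 + (5 + 3)) = 127/(-4857 + 8) = 127/(-4849) = 127*(-1/4849) = -127/4849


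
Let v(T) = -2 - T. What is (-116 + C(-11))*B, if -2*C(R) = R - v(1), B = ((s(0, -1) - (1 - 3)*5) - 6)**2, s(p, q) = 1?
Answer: -2800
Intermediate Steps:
B = 25 (B = ((1 - (1 - 3)*5) - 6)**2 = ((1 - (-2)*5) - 6)**2 = ((1 - 1*(-10)) - 6)**2 = ((1 + 10) - 6)**2 = (11 - 6)**2 = 5**2 = 25)
C(R) = -3/2 - R/2 (C(R) = -(R - (-2 - 1*1))/2 = -(R - (-2 - 1))/2 = -(R - 1*(-3))/2 = -(R + 3)/2 = -(3 + R)/2 = -3/2 - R/2)
(-116 + C(-11))*B = (-116 + (-3/2 - 1/2*(-11)))*25 = (-116 + (-3/2 + 11/2))*25 = (-116 + 4)*25 = -112*25 = -2800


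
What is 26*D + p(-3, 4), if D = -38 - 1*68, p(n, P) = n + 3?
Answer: -2756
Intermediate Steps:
p(n, P) = 3 + n
D = -106 (D = -38 - 68 = -106)
26*D + p(-3, 4) = 26*(-106) + (3 - 3) = -2756 + 0 = -2756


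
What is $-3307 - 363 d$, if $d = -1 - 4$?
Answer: $-1492$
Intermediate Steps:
$d = -5$ ($d = -1 - 4 = -5$)
$-3307 - 363 d = -3307 - 363 \left(-5\right) = -3307 - -1815 = -3307 + 1815 = -1492$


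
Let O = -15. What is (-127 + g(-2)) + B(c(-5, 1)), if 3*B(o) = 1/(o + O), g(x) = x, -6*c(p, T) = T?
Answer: -11741/91 ≈ -129.02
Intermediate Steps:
c(p, T) = -T/6
B(o) = 1/(3*(-15 + o)) (B(o) = 1/(3*(o - 15)) = 1/(3*(-15 + o)))
(-127 + g(-2)) + B(c(-5, 1)) = (-127 - 2) + 1/(3*(-15 - ⅙*1)) = -129 + 1/(3*(-15 - ⅙)) = -129 + 1/(3*(-91/6)) = -129 + (⅓)*(-6/91) = -129 - 2/91 = -11741/91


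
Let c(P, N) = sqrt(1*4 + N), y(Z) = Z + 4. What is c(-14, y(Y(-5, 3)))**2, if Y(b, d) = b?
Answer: 3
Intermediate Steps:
y(Z) = 4 + Z
c(P, N) = sqrt(4 + N)
c(-14, y(Y(-5, 3)))**2 = (sqrt(4 + (4 - 5)))**2 = (sqrt(4 - 1))**2 = (sqrt(3))**2 = 3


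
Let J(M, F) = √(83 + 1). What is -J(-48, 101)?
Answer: -2*√21 ≈ -9.1651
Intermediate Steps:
J(M, F) = 2*√21 (J(M, F) = √84 = 2*√21)
-J(-48, 101) = -2*√21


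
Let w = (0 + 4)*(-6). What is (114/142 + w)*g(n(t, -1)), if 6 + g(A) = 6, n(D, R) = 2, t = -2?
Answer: 0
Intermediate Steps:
g(A) = 0 (g(A) = -6 + 6 = 0)
w = -24 (w = 4*(-6) = -24)
(114/142 + w)*g(n(t, -1)) = (114/142 - 24)*0 = (114*(1/142) - 24)*0 = (57/71 - 24)*0 = -1647/71*0 = 0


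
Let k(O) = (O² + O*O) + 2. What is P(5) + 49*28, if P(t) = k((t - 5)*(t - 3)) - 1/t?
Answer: 6869/5 ≈ 1373.8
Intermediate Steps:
k(O) = 2 + 2*O² (k(O) = (O² + O²) + 2 = 2*O² + 2 = 2 + 2*O²)
P(t) = 2 - 1/t + 2*(-5 + t)²*(-3 + t)² (P(t) = (2 + 2*((t - 5)*(t - 3))²) - 1/t = (2 + 2*((-5 + t)*(-3 + t))²) - 1/t = (2 + 2*((-5 + t)²*(-3 + t)²)) - 1/t = (2 + 2*(-5 + t)²*(-3 + t)²) - 1/t = 2 - 1/t + 2*(-5 + t)²*(-3 + t)²)
P(5) + 49*28 = (2 - 1/5 + 2*(15 + 5² - 8*5)²) + 49*28 = (2 - 1*⅕ + 2*(15 + 25 - 40)²) + 1372 = (2 - ⅕ + 2*0²) + 1372 = (2 - ⅕ + 2*0) + 1372 = (2 - ⅕ + 0) + 1372 = 9/5 + 1372 = 6869/5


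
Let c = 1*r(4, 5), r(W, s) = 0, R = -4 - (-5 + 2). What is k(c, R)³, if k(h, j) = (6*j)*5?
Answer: -27000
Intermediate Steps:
R = -1 (R = -4 - 1*(-3) = -4 + 3 = -1)
c = 0 (c = 1*0 = 0)
k(h, j) = 30*j
k(c, R)³ = (30*(-1))³ = (-30)³ = -27000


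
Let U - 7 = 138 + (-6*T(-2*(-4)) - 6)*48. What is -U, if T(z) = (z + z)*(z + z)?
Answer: 73871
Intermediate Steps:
T(z) = 4*z**2 (T(z) = (2*z)*(2*z) = 4*z**2)
U = -73871 (U = 7 + (138 + (-24*(-2*(-4))**2 - 6)*48) = 7 + (138 + (-24*8**2 - 6)*48) = 7 + (138 + (-24*64 - 6)*48) = 7 + (138 + (-6*256 - 6)*48) = 7 + (138 + (-1536 - 6)*48) = 7 + (138 - 1542*48) = 7 + (138 - 74016) = 7 - 73878 = -73871)
-U = -1*(-73871) = 73871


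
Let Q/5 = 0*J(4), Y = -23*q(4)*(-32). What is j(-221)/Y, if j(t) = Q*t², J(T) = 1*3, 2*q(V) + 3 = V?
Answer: 0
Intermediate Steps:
q(V) = -3/2 + V/2
J(T) = 3
Y = 368 (Y = -23*(-3/2 + (½)*4)*(-32) = -23*(-3/2 + 2)*(-32) = -23*½*(-32) = -23/2*(-32) = 368)
Q = 0 (Q = 5*(0*3) = 5*0 = 0)
j(t) = 0 (j(t) = 0*t² = 0)
j(-221)/Y = 0/368 = 0*(1/368) = 0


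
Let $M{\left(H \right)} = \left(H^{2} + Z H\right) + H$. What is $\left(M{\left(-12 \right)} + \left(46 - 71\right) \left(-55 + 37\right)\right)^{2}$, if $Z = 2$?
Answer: $311364$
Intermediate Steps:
$M{\left(H \right)} = H^{2} + 3 H$ ($M{\left(H \right)} = \left(H^{2} + 2 H\right) + H = H^{2} + 3 H$)
$\left(M{\left(-12 \right)} + \left(46 - 71\right) \left(-55 + 37\right)\right)^{2} = \left(- 12 \left(3 - 12\right) + \left(46 - 71\right) \left(-55 + 37\right)\right)^{2} = \left(\left(-12\right) \left(-9\right) - -450\right)^{2} = \left(108 + 450\right)^{2} = 558^{2} = 311364$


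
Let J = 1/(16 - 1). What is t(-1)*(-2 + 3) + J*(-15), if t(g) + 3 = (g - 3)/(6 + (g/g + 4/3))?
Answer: -112/25 ≈ -4.4800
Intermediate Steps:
J = 1/15 ≈ 0.066667
t(g) = -84/25 + 3*g/25 (t(g) = -3 + (g - 3)/(6 + (g/g + 4/3)) = -3 + (-3 + g)/(6 + (1 + 4*(⅓))) = -3 + (-3 + g)/(6 + (1 + 4/3)) = -3 + (-3 + g)/(6 + 7/3) = -3 + (-3 + g)/(25/3) = -3 + (-3 + g)*(3/25) = -3 + (-9/25 + 3*g/25) = -84/25 + 3*g/25)
t(-1)*(-2 + 3) + J*(-15) = (-84/25 + (3/25)*(-1))*(-2 + 3) + (1/15)*(-15) = (-84/25 - 3/25)*1 - 1 = -87/25*1 - 1 = -87/25 - 1 = -112/25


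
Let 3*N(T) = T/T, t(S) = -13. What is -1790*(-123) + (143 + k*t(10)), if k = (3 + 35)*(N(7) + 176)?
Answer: 399613/3 ≈ 1.3320e+5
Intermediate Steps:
N(T) = 1/3 (N(T) = (T/T)/3 = (1/3)*1 = 1/3)
k = 20102/3 (k = (3 + 35)*(1/3 + 176) = 38*(529/3) = 20102/3 ≈ 6700.7)
-1790*(-123) + (143 + k*t(10)) = -1790*(-123) + (143 + (20102/3)*(-13)) = 220170 + (143 - 261326/3) = 220170 - 260897/3 = 399613/3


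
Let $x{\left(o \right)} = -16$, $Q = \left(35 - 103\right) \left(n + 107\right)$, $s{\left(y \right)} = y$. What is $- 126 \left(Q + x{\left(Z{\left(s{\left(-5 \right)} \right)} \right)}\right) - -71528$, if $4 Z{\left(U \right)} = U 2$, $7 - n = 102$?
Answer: $176360$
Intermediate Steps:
$n = -95$ ($n = 7 - 102 = -95$)
$Z{\left(U \right)} = \frac{U}{2}$ ($Z{\left(U \right)} = \frac{U 2}{4} = \frac{2 U}{4} = \frac{U}{2}$)
$Q = -816$ ($Q = \left(35 - 103\right) \left(-95 + 107\right) = \left(-68\right) 12 = -816$)
$- 126 \left(Q + x{\left(Z{\left(s{\left(-5 \right)} \right)} \right)}\right) - -71528 = - 126 \left(-816 - 16\right) - -71528 = \left(-126\right) \left(-832\right) + 71528 = 104832 + 71528 = 176360$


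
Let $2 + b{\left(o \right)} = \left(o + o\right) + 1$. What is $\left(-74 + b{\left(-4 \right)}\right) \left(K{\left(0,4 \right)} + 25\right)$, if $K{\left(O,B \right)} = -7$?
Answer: $-1494$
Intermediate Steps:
$b{\left(o \right)} = -1 + 2 o$ ($b{\left(o \right)} = -2 + \left(\left(o + o\right) + 1\right) = -2 + \left(2 o + 1\right) = -2 + \left(1 + 2 o\right) = -1 + 2 o$)
$\left(-74 + b{\left(-4 \right)}\right) \left(K{\left(0,4 \right)} + 25\right) = \left(-74 + \left(-1 + 2 \left(-4\right)\right)\right) \left(-7 + 25\right) = \left(-74 - 9\right) 18 = \left(-83\right) 18 = -1494$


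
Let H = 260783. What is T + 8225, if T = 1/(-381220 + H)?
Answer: 990594324/120437 ≈ 8225.0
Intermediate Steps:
T = -1/120437 (T = 1/(-381220 + 260783) = 1/(-120437) = -1/120437 ≈ -8.3031e-6)
T + 8225 = -1/120437 + 8225 = 990594324/120437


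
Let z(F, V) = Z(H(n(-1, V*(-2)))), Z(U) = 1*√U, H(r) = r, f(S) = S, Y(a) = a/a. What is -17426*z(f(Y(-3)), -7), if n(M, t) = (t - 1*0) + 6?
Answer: -34852*√5 ≈ -77932.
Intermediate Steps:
n(M, t) = 6 + t (n(M, t) = (t + 0) + 6 = t + 6 = 6 + t)
Y(a) = 1
Z(U) = √U
z(F, V) = √(6 - 2*V) (z(F, V) = √(6 + V*(-2)) = √(6 - 2*V))
-17426*z(f(Y(-3)), -7) = -17426*√(6 - 2*(-7)) = -17426*√(6 + 14) = -34852*√5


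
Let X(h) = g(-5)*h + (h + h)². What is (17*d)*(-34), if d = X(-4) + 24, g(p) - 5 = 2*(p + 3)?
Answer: -48552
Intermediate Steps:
g(p) = 11 + 2*p (g(p) = 5 + 2*(p + 3) = 5 + 2*(3 + p) = 5 + (6 + 2*p) = 11 + 2*p)
X(h) = h + 4*h² (X(h) = (11 + 2*(-5))*h + (h + h)² = (11 - 10)*h + (2*h)² = 1*h + 4*h² = h + 4*h²)
d = 84 (d = -4*(1 + 4*(-4)) + 24 = -4*(1 - 16) + 24 = -4*(-15) + 24 = 60 + 24 = 84)
(17*d)*(-34) = (17*84)*(-34) = 1428*(-34) = -48552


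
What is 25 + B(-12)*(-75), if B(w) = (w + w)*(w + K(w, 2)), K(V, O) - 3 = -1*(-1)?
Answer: -14375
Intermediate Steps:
K(V, O) = 4 (K(V, O) = 3 - 1*(-1) = 3 + 1 = 4)
B(w) = 2*w*(4 + w) (B(w) = (w + w)*(w + 4) = (2*w)*(4 + w) = 2*w*(4 + w))
25 + B(-12)*(-75) = 25 + (2*(-12)*(4 - 12))*(-75) = 25 + (2*(-12)*(-8))*(-75) = 25 + 192*(-75) = 25 - 14400 = -14375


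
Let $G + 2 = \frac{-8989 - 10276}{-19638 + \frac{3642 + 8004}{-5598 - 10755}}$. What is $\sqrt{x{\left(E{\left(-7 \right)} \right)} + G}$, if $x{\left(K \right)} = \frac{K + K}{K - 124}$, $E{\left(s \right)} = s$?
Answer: $\frac{i \sqrt{199319168416929411}}{467454374} \approx 0.95507 i$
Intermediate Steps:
$x{\left(K \right)} = \frac{2 K}{-124 + K}$
$G = - \frac{7272515}{7136708}$ ($G = -2 + \frac{-8989 - 10276}{-19638 + \frac{3642 + 8004}{-5598 - 10755}} = -2 - \frac{19265}{-19638 + \frac{11646}{-16353}} = -2 - \frac{19265}{-19638 + 11646 \left(- \frac{1}{16353}\right)} = -2 - \frac{19265}{-19638 - \frac{1294}{1817}} = -2 - \frac{19265}{- \frac{35683540}{1817}} = -2 - - \frac{7000901}{7136708} = -2 + \frac{7000901}{7136708} = - \frac{7272515}{7136708} \approx -1.019$)
$\sqrt{x{\left(E{\left(-7 \right)} \right)} + G} = \sqrt{2 \left(-7\right) \frac{1}{-124 - 7} - \frac{7272515}{7136708}} = \sqrt{2 \left(-7\right) \frac{1}{-131} - \frac{7272515}{7136708}} = \sqrt{2 \left(-7\right) \left(- \frac{1}{131}\right) - \frac{7272515}{7136708}} = \sqrt{\frac{14}{131} - \frac{7272515}{7136708}} = \sqrt{- \frac{852785553}{934908748}} = \frac{i \sqrt{199319168416929411}}{467454374}$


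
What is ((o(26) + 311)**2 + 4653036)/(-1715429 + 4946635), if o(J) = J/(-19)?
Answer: 1714355685/1166465366 ≈ 1.4697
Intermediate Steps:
o(J) = -J/19 (o(J) = J*(-1/19) = -J/19)
((o(26) + 311)**2 + 4653036)/(-1715429 + 4946635) = ((-1/19*26 + 311)**2 + 4653036)/(-1715429 + 4946635) = ((-26/19 + 311)**2 + 4653036)/3231206 = ((5883/19)**2 + 4653036)*(1/3231206) = (34609689/361 + 4653036)*(1/3231206) = (1714355685/361)*(1/3231206) = 1714355685/1166465366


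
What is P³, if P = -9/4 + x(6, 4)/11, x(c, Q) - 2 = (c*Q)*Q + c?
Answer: 31855013/85184 ≈ 373.96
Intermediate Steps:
x(c, Q) = 2 + c + c*Q² (x(c, Q) = 2 + ((c*Q)*Q + c) = 2 + ((Q*c)*Q + c) = 2 + (c*Q² + c) = 2 + (c + c*Q²) = 2 + c + c*Q²)
P = 317/44 (P = -9/4 + (2 + 6 + 6*4²)/11 = -9*¼ + (2 + 6 + 6*16)*(1/11) = -9/4 + (2 + 6 + 96)*(1/11) = -9/4 + 104*(1/11) = -9/4 + 104/11 = 317/44 ≈ 7.2045)
P³ = (317/44)³ = 31855013/85184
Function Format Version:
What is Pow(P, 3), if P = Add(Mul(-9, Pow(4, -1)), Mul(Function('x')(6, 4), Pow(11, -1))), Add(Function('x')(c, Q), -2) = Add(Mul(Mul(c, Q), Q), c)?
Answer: Rational(31855013, 85184) ≈ 373.96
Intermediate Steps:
Function('x')(c, Q) = Add(2, c, Mul(c, Pow(Q, 2))) (Function('x')(c, Q) = Add(2, Add(Mul(Mul(c, Q), Q), c)) = Add(2, Add(Mul(Mul(Q, c), Q), c)) = Add(2, Add(Mul(c, Pow(Q, 2)), c)) = Add(2, Add(c, Mul(c, Pow(Q, 2)))) = Add(2, c, Mul(c, Pow(Q, 2))))
P = Rational(317, 44) (P = Add(Mul(-9, Pow(4, -1)), Mul(Add(2, 6, Mul(6, Pow(4, 2))), Pow(11, -1))) = Add(Mul(-9, Rational(1, 4)), Mul(Add(2, 6, Mul(6, 16)), Rational(1, 11))) = Add(Rational(-9, 4), Mul(Add(2, 6, 96), Rational(1, 11))) = Add(Rational(-9, 4), Mul(104, Rational(1, 11))) = Add(Rational(-9, 4), Rational(104, 11)) = Rational(317, 44) ≈ 7.2045)
Pow(P, 3) = Pow(Rational(317, 44), 3) = Rational(31855013, 85184)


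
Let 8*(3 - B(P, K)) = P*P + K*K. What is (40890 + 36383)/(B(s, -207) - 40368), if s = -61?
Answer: -309092/184745 ≈ -1.6731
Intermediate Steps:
B(P, K) = 3 - K²/8 - P²/8 (B(P, K) = 3 - (P*P + K*K)/8 = 3 - (P² + K²)/8 = 3 - (K² + P²)/8 = 3 + (-K²/8 - P²/8) = 3 - K²/8 - P²/8)
(40890 + 36383)/(B(s, -207) - 40368) = (40890 + 36383)/((3 - ⅛*(-207)² - ⅛*(-61)²) - 40368) = 77273/((3 - ⅛*42849 - ⅛*3721) - 40368) = 77273/((3 - 42849/8 - 3721/8) - 40368) = 77273/(-23273/4 - 40368) = 77273/(-184745/4) = 77273*(-4/184745) = -309092/184745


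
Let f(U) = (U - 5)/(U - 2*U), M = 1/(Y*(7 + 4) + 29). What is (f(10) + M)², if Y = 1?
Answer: 361/1600 ≈ 0.22563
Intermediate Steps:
M = 1/40 (M = 1/(1*(7 + 4) + 29) = 1/(1*11 + 29) = 1/(11 + 29) = 1/40 ≈ 0.025000)
f(U) = -(-5 + U)/U (f(U) = (-5 + U)/((-U)) = (-5 + U)*(-1/U) = -(-5 + U)/U)
(f(10) + M)² = ((5 - 1*10)/10 + 1/40)² = ((5 - 10)/10 + 1/40)² = ((⅒)*(-5) + 1/40)² = (-½ + 1/40)² = (-19/40)² = 361/1600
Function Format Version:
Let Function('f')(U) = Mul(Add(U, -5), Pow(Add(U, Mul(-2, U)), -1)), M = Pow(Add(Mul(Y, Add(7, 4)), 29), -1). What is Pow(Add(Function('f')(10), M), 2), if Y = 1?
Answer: Rational(361, 1600) ≈ 0.22563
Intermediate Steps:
M = Rational(1, 40) (M = Pow(Add(Mul(1, Add(7, 4)), 29), -1) = Pow(Add(Mul(1, 11), 29), -1) = Pow(Add(11, 29), -1) = Pow(40, -1) = Rational(1, 40) ≈ 0.025000)
Function('f')(U) = Mul(-1, Pow(U, -1), Add(-5, U)) (Function('f')(U) = Mul(Add(-5, U), Pow(Mul(-1, U), -1)) = Mul(Add(-5, U), Mul(-1, Pow(U, -1))) = Mul(-1, Pow(U, -1), Add(-5, U)))
Pow(Add(Function('f')(10), M), 2) = Pow(Add(Mul(Pow(10, -1), Add(5, Mul(-1, 10))), Rational(1, 40)), 2) = Pow(Add(Mul(Rational(1, 10), Add(5, -10)), Rational(1, 40)), 2) = Pow(Add(Mul(Rational(1, 10), -5), Rational(1, 40)), 2) = Pow(Add(Rational(-1, 2), Rational(1, 40)), 2) = Pow(Rational(-19, 40), 2) = Rational(361, 1600)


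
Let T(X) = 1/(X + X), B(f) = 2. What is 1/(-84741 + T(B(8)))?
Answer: -4/338963 ≈ -1.1801e-5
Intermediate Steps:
T(X) = 1/(2*X)
1/(-84741 + T(B(8))) = 1/(-84741 + (½)/2) = 1/(-84741 + (½)*(½)) = 1/(-84741 + ¼) = 1/(-338963/4) = -4/338963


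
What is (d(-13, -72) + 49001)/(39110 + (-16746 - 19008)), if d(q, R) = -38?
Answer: 48963/3356 ≈ 14.590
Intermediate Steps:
(d(-13, -72) + 49001)/(39110 + (-16746 - 19008)) = (-38 + 49001)/(39110 + (-16746 - 19008)) = 48963/(39110 - 35754) = 48963/3356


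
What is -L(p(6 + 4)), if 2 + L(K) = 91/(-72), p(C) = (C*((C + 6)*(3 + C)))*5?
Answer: 235/72 ≈ 3.2639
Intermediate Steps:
p(C) = 5*C*(3 + C)*(6 + C) (p(C) = (C*((6 + C)*(3 + C)))*5 = (C*((3 + C)*(6 + C)))*5 = (C*(3 + C)*(6 + C))*5 = 5*C*(3 + C)*(6 + C))
L(K) = -235/72 (L(K) = -2 + 91/(-72) = -2 + 91*(-1/72) = -2 - 91/72 = -235/72)
-L(p(6 + 4)) = -1*(-235/72) = 235/72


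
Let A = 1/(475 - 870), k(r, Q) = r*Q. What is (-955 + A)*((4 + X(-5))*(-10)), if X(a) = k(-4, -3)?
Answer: 12071232/79 ≈ 1.5280e+5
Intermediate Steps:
k(r, Q) = Q*r
X(a) = 12 (X(a) = -3*(-4) = 12)
A = -1/395 (A = 1/(-395) = -1/395 ≈ -0.0025316)
(-955 + A)*((4 + X(-5))*(-10)) = (-955 - 1/395)*((4 + 12)*(-10)) = -6035616*(-10)/395 = -377226/395*(-160) = 12071232/79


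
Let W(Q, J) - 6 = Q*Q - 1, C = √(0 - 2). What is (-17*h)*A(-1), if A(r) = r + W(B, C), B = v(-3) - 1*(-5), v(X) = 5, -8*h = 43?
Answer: 9503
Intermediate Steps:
h = -43/8 (h = -⅛*43 = -43/8 ≈ -5.3750)
C = I*√2 (C = √(-2) = I*√2 ≈ 1.4142*I)
B = 10 (B = 5 - 1*(-5) = 5 + 5 = 10)
W(Q, J) = 5 + Q² (W(Q, J) = 6 + (Q*Q - 1) = 6 + (Q² - 1) = 6 + (-1 + Q²) = 5 + Q²)
A(r) = 105 + r (A(r) = r + (5 + 10²) = r + (5 + 100) = r + 105 = 105 + r)
(-17*h)*A(-1) = (-17*(-43/8))*(105 - 1) = (731/8)*104 = 9503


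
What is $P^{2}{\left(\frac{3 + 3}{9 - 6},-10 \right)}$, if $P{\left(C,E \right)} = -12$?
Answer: $144$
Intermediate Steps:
$P^{2}{\left(\frac{3 + 3}{9 - 6},-10 \right)} = \left(-12\right)^{2} = 144$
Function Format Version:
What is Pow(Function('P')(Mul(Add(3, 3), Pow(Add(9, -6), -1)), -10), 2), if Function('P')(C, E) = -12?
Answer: 144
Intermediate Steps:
Pow(Function('P')(Mul(Add(3, 3), Pow(Add(9, -6), -1)), -10), 2) = Pow(-12, 2) = 144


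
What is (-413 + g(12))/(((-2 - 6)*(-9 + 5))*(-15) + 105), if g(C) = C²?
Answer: 269/375 ≈ 0.71733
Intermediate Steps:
(-413 + g(12))/(((-2 - 6)*(-9 + 5))*(-15) + 105) = (-413 + 12²)/(((-2 - 6)*(-9 + 5))*(-15) + 105) = (-413 + 144)/(-8*(-4)*(-15) + 105) = -269/(32*(-15) + 105) = -269/(-480 + 105) = -269/(-375) = -269*(-1/375) = 269/375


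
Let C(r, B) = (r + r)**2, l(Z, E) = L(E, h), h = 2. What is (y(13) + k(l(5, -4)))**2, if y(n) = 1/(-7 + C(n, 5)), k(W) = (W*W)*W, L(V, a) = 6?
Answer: 20881695025/447561 ≈ 46657.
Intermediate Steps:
l(Z, E) = 6
C(r, B) = 4*r**2 (C(r, B) = (2*r)**2 = 4*r**2)
k(W) = W**3 (k(W) = W**2*W = W**3)
y(n) = 1/(-7 + 4*n**2)
(y(13) + k(l(5, -4)))**2 = (1/(-7 + 4*13**2) + 6**3)**2 = (1/(-7 + 4*169) + 216)**2 = (1/(-7 + 676) + 216)**2 = (1/669 + 216)**2 = (144505/669)**2 = 20881695025/447561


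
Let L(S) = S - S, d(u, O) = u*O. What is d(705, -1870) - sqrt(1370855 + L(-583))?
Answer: -1318350 - sqrt(1370855) ≈ -1.3195e+6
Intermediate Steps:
d(u, O) = O*u
L(S) = 0
d(705, -1870) - sqrt(1370855 + L(-583)) = -1870*705 - sqrt(1370855 + 0) = -1318350 - sqrt(1370855)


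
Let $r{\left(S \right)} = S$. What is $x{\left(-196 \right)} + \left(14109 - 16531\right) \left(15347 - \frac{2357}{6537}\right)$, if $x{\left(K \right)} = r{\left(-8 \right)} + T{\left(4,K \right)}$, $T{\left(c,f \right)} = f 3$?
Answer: $- \frac{242981314456}{6537} \approx -3.717 \cdot 10^{7}$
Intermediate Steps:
$T{\left(c,f \right)} = 3 f$
$x{\left(K \right)} = -8 + 3 K$
$x{\left(-196 \right)} + \left(14109 - 16531\right) \left(15347 - \frac{2357}{6537}\right) = \left(-8 + 3 \left(-196\right)\right) + \left(14109 - 16531\right) \left(15347 - \frac{2357}{6537}\right) = \left(-8 - 588\right) - 2422 \left(15347 - \frac{2357}{6537}\right) = -596 - 2422 \left(15347 - \frac{2357}{6537}\right) = -596 - \frac{242977418404}{6537} = - \frac{242981314456}{6537}$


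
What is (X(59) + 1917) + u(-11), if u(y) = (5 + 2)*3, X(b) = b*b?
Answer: 5419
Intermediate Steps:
X(b) = b²
u(y) = 21 (u(y) = 7*3 = 21)
(X(59) + 1917) + u(-11) = (59² + 1917) + 21 = (3481 + 1917) + 21 = 5398 + 21 = 5419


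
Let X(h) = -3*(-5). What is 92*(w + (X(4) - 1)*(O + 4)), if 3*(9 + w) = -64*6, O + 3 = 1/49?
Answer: -79028/7 ≈ -11290.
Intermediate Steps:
X(h) = 15
O = -146/49 (O = -3 + 1/49 = -146/49 ≈ -2.9796)
w = -137 (w = -9 + (-64*6)/3 = -9 + (⅓)*(-384) = -9 - 128 = -137)
92*(w + (X(4) - 1)*(O + 4)) = 92*(-137 + (15 - 1)*(-146/49 + 4)) = 92*(-137 + 14*(50/49)) = 92*(-137 + 100/7) = 92*(-859/7) = -79028/7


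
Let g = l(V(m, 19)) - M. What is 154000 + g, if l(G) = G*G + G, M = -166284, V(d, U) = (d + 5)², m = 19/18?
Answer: 33767140789/104976 ≈ 3.2167e+5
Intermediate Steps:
m = 19/18 (m = 19*(1/18) = 19/18 ≈ 1.0556)
V(d, U) = (5 + d)²
l(G) = G + G² (l(G) = G² + G = G + G²)
g = 17600836789/104976 (g = (5 + 19/18)²*(1 + (5 + 19/18)²) - 1*(-166284) = (109/18)²*(1 + (109/18)²) + 166284 = 11881*(1 + 11881/324)/324 + 166284 = (11881/324)*(12205/324) + 166284 = 145007605/104976 + 166284 = 17600836789/104976 ≈ 1.6767e+5)
154000 + g = 154000 + 17600836789/104976 = 33767140789/104976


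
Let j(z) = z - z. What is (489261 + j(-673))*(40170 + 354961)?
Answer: 193322188191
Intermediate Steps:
j(z) = 0
(489261 + j(-673))*(40170 + 354961) = (489261 + 0)*(40170 + 354961) = 489261*395131 = 193322188191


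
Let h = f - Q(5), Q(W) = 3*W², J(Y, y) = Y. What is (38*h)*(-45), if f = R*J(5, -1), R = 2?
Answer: 111150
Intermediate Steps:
f = 10 (f = 2*5 = 10)
h = -65 (h = 10 - 3*5² = 10 - 3*25 = 10 - 1*75 = 10 - 75 = -65)
(38*h)*(-45) = (38*(-65))*(-45) = -2470*(-45) = 111150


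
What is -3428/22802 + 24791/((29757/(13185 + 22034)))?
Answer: 765717255487/26096889 ≈ 29341.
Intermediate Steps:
-3428/22802 + 24791/((29757/(13185 + 22034))) = -3428*1/22802 + 24791/((29757/35219)) = -1714/11401 + 24791/((29757*(1/35219))) = -1714/11401 + 24791/(29757/35219) = -1714/11401 + 24791*(35219/29757) = -1714/11401 + 67162633/2289 = 765717255487/26096889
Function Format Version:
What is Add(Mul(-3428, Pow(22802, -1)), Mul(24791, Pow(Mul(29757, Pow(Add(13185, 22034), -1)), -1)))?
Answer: Rational(765717255487, 26096889) ≈ 29341.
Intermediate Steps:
Add(Mul(-3428, Pow(22802, -1)), Mul(24791, Pow(Mul(29757, Pow(Add(13185, 22034), -1)), -1))) = Add(Mul(-3428, Rational(1, 22802)), Mul(24791, Pow(Mul(29757, Pow(35219, -1)), -1))) = Add(Rational(-1714, 11401), Mul(24791, Pow(Mul(29757, Rational(1, 35219)), -1))) = Add(Rational(-1714, 11401), Mul(24791, Pow(Rational(29757, 35219), -1))) = Add(Rational(-1714, 11401), Mul(24791, Rational(35219, 29757))) = Add(Rational(-1714, 11401), Rational(67162633, 2289)) = Rational(765717255487, 26096889)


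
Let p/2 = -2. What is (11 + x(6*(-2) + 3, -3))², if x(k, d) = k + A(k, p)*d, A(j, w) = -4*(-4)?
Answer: 2116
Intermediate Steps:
p = -4 (p = 2*(-2) = -4)
A(j, w) = 16
x(k, d) = k + 16*d
(11 + x(6*(-2) + 3, -3))² = (11 + ((6*(-2) + 3) + 16*(-3)))² = (11 + ((-12 + 3) - 48))² = (11 + (-9 - 48))² = (11 - 57)² = (-46)² = 2116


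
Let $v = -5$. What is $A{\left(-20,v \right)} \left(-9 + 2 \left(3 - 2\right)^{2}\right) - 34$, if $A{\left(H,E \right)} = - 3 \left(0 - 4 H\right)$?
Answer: $1646$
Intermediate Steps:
$A{\left(H,E \right)} = 12 H$ ($A{\left(H,E \right)} = - 3 \left(- 4 H\right) = 12 H$)
$A{\left(-20,v \right)} \left(-9 + 2 \left(3 - 2\right)^{2}\right) - 34 = 12 \left(-20\right) \left(-9 + 2 \left(3 - 2\right)^{2}\right) - 34 = - 240 \left(-9 + 2 \cdot 1^{2}\right) - 34 = - 240 \left(-9 + 2 \cdot 1\right) - 34 = - 240 \left(-9 + 2\right) - 34 = \left(-240\right) \left(-7\right) - 34 = 1680 - 34 = 1646$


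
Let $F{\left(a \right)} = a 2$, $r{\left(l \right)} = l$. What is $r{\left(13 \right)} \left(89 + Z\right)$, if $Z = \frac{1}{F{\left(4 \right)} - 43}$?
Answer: $\frac{40482}{35} \approx 1156.6$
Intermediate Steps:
$F{\left(a \right)} = 2 a$
$Z = - \frac{1}{35}$ ($Z = \frac{1}{2 \cdot 4 - 43} = \frac{1}{8 - 43} = \frac{1}{-35} = - \frac{1}{35} \approx -0.028571$)
$r{\left(13 \right)} \left(89 + Z\right) = 13 \left(89 - \frac{1}{35}\right) = 13 \cdot \frac{3114}{35} = \frac{40482}{35}$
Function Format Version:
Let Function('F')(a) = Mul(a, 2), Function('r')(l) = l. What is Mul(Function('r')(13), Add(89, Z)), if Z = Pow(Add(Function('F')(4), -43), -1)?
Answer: Rational(40482, 35) ≈ 1156.6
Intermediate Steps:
Function('F')(a) = Mul(2, a)
Z = Rational(-1, 35) (Z = Pow(Add(Mul(2, 4), -43), -1) = Pow(Add(8, -43), -1) = Pow(-35, -1) = Rational(-1, 35) ≈ -0.028571)
Mul(Function('r')(13), Add(89, Z)) = Mul(13, Add(89, Rational(-1, 35))) = Mul(13, Rational(3114, 35)) = Rational(40482, 35)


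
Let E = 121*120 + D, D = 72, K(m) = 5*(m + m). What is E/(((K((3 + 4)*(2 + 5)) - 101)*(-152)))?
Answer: -96/389 ≈ -0.24679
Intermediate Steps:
K(m) = 10*m (K(m) = 5*(2*m) = 10*m)
E = 14592 (E = 121*120 + 72 = 14520 + 72 = 14592)
E/(((K((3 + 4)*(2 + 5)) - 101)*(-152))) = 14592/(((10*((3 + 4)*(2 + 5)) - 101)*(-152))) = 14592/(((10*(7*7) - 101)*(-152))) = 14592/(((10*49 - 101)*(-152))) = 14592/(((490 - 101)*(-152))) = 14592/((389*(-152))) = 14592/(-59128) = 14592*(-1/59128) = -96/389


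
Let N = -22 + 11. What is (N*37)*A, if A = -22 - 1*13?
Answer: 14245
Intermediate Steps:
A = -35 (A = -22 - 13 = -35)
N = -11
(N*37)*A = -11*37*(-35) = -407*(-35) = 14245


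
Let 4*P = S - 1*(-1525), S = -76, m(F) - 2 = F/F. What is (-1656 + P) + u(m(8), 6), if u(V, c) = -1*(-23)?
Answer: -5083/4 ≈ -1270.8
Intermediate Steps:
m(F) = 3 (m(F) = 2 + F/F = 2 + 1 = 3)
P = 1449/4 (P = (-76 - 1*(-1525))/4 = (-76 + 1525)/4 = (¼)*1449 = 1449/4 ≈ 362.25)
u(V, c) = 23
(-1656 + P) + u(m(8), 6) = (-1656 + 1449/4) + 23 = -5175/4 + 23 = -5083/4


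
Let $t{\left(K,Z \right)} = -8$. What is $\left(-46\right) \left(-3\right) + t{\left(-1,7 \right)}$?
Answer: $130$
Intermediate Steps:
$\left(-46\right) \left(-3\right) + t{\left(-1,7 \right)} = \left(-46\right) \left(-3\right) - 8 = 138 - 8 = 130$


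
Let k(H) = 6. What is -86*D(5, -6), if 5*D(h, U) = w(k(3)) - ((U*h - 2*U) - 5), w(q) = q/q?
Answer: -2064/5 ≈ -412.80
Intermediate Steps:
w(q) = 1
D(h, U) = 6/5 + 2*U/5 - U*h/5 (D(h, U) = (1 - ((U*h - 2*U) - 5))/5 = (1 - ((-2*U + U*h) - 5))/5 = (1 - (-5 - 2*U + U*h))/5 = (1 + (5 + 2*U - U*h))/5 = (6 + 2*U - U*h)/5 = 6/5 + 2*U/5 - U*h/5)
-86*D(5, -6) = -86*(6/5 + (⅖)*(-6) - ⅕*(-6)*5) = -86*(6/5 - 12/5 + 6) = -86*24/5 = -2064/5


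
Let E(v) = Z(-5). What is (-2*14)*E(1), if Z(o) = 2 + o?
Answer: 84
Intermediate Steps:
E(v) = -3 (E(v) = 2 - 5 = -3)
(-2*14)*E(1) = -2*14*(-3) = -28*(-3) = 84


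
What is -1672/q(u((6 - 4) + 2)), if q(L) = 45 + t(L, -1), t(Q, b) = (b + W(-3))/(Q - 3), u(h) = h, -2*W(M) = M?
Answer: -3344/91 ≈ -36.747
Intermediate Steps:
W(M) = -M/2
t(Q, b) = (3/2 + b)/(-3 + Q) (t(Q, b) = (b - 1/2*(-3))/(Q - 3) = (b + 3/2)/(-3 + Q) = (3/2 + b)/(-3 + Q))
q(L) = 45 + 1/(2*(-3 + L)) (q(L) = 45 + (3/2 - 1)/(-3 + L) = 45 + (1/2)/(-3 + L) = 45 + 1/(2*(-3 + L)))
-1672/q(u((6 - 4) + 2)) = -1672*2*(-3 + ((6 - 4) + 2))/(-269 + 90*((6 - 4) + 2)) = -1672*2*(-3 + (2 + 2))/(-269 + 90*(2 + 2)) = -1672*2*(-3 + 4)/(-269 + 90*4) = -1672*2/(-269 + 360) = -1672/((1/2)*1*91) = -1672/91/2 = -1672*2/91 = -3344/91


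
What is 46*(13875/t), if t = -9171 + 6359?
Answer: -8625/38 ≈ -226.97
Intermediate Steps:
t = -2812
46*(13875/t) = 46*(13875/(-2812)) = 46*(13875*(-1/2812)) = 46*(-375/76) = -8625/38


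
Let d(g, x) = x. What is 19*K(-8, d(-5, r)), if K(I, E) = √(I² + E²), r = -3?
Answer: 19*√73 ≈ 162.34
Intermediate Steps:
K(I, E) = √(E² + I²)
19*K(-8, d(-5, r)) = 19*√((-3)² + (-8)²) = 19*√(9 + 64) = 19*√73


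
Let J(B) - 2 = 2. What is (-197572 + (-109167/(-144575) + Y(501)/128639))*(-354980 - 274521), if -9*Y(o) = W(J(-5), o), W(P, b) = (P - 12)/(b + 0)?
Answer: 10429566375056397230676883/83858307263325 ≈ 1.2437e+11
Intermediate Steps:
J(B) = 4 (J(B) = 2 + 2 = 4)
W(P, b) = (-12 + P)/b
Y(o) = 8/(9*o) (Y(o) = -(-12 + 4)/(9*o) = -(-8)/(9*o) = 8/(9*o))
(-197572 + (-109167/(-144575) + Y(501)/128639))*(-354980 - 274521) = (-197572 + (-109167/(-144575) + ((8/9)/501)/128639))*(-354980 - 274521) = (-197572 + (-109167*(-1/144575) + ((8/9)*(1/501))*(1/128639)))*(-629501) = (-197572 + (109167/144575 + (8/4509)*(1/128639)))*(-629501) = (-197572 + (109167/144575 + 8/580033251))*(-629501) = (-197572 + 63320491068517/83858307263325)*(-629501) = -16567990162138578383/83858307263325*(-629501) = 10429566375056397230676883/83858307263325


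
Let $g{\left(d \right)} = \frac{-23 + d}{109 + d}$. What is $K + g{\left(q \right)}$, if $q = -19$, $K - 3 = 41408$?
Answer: $\frac{621158}{15} \approx 41411.0$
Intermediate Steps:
$K = 41411$ ($K = 3 + 41408 = 41411$)
$g{\left(d \right)} = \frac{-23 + d}{109 + d}$
$K + g{\left(q \right)} = 41411 + \frac{-23 - 19}{109 - 19} = 41411 + \frac{1}{90} \left(-42\right) = 41411 - \frac{7}{15} = \frac{621158}{15}$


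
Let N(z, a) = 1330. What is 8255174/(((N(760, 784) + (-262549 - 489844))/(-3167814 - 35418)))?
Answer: 498929009856/14171 ≈ 3.5208e+7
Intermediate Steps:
8255174/(((N(760, 784) + (-262549 - 489844))/(-3167814 - 35418))) = 8255174/(((1330 + (-262549 - 489844))/(-3167814 - 35418))) = 8255174/(((1330 - 752393)/(-3203232))) = 8255174/((-751063*(-1/3203232))) = 8255174/(751063/3203232) = 8255174*(3203232/751063) = 498929009856/14171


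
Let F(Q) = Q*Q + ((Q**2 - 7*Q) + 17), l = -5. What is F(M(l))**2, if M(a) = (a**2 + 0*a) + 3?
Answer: 1929321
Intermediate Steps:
M(a) = 3 + a**2 (M(a) = (a**2 + 0) + 3 = a**2 + 3 = 3 + a**2)
F(Q) = 17 - 7*Q + 2*Q**2 (F(Q) = Q**2 + (17 + Q**2 - 7*Q) = 17 - 7*Q + 2*Q**2)
F(M(l))**2 = (17 - 7*(3 + (-5)**2) + 2*(3 + (-5)**2)**2)**2 = (17 - 7*(3 + 25) + 2*(3 + 25)**2)**2 = (17 - 7*28 + 2*28**2)**2 = (17 - 196 + 2*784)**2 = (17 - 196 + 1568)**2 = 1389**2 = 1929321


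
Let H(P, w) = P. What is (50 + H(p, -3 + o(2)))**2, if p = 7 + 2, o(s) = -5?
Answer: 3481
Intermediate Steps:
p = 9
(50 + H(p, -3 + o(2)))**2 = (50 + 9)**2 = 59**2 = 3481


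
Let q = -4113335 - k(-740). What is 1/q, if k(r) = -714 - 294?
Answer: -1/4112327 ≈ -2.4317e-7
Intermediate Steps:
k(r) = -1008
q = -4112327 (q = -4113335 - 1*(-1008) = -4113335 + 1008 = -4112327)
1/q = 1/(-4112327) = -1/4112327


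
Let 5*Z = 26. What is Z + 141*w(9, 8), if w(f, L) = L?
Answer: 5666/5 ≈ 1133.2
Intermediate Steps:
Z = 26/5 (Z = (1/5)*26 = 26/5 ≈ 5.2000)
Z + 141*w(9, 8) = 26/5 + 141*8 = 26/5 + 1128 = 5666/5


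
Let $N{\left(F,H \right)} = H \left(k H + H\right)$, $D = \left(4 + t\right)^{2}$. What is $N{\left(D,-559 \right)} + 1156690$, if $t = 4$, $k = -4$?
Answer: $219247$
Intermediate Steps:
$D = 64$ ($D = \left(4 + 4\right)^{2} = 8^{2} = 64$)
$N{\left(F,H \right)} = - 3 H^{2}$ ($N{\left(F,H \right)} = H \left(- 4 H + H\right) = H \left(- 3 H\right) = - 3 H^{2}$)
$N{\left(D,-559 \right)} + 1156690 = - 3 \left(-559\right)^{2} + 1156690 = \left(-3\right) 312481 + 1156690 = -937443 + 1156690 = 219247$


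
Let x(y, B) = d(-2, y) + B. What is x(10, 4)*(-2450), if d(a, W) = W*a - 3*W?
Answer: 112700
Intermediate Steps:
d(a, W) = -3*W + W*a
x(y, B) = B - 5*y (x(y, B) = y*(-3 - 2) + B = y*(-5) + B = -5*y + B = B - 5*y)
x(10, 4)*(-2450) = (4 - 5*10)*(-2450) = (4 - 50)*(-2450) = -46*(-2450) = 112700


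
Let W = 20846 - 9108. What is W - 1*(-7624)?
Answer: 19362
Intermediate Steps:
W = 11738
W - 1*(-7624) = 11738 - 1*(-7624) = 11738 + 7624 = 19362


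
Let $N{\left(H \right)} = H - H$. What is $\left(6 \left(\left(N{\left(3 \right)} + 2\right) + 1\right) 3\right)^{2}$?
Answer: $2916$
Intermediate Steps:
$N{\left(H \right)} = 0$
$\left(6 \left(\left(N{\left(3 \right)} + 2\right) + 1\right) 3\right)^{2} = \left(6 \left(\left(0 + 2\right) + 1\right) 3\right)^{2} = \left(6 \left(2 + 1\right) 3\right)^{2} = \left(6 \cdot 3 \cdot 3\right)^{2} = \left(18 \cdot 3\right)^{2} = 54^{2} = 2916$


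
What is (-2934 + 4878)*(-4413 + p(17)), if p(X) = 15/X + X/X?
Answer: -145778616/17 ≈ -8.5752e+6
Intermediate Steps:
p(X) = 1 + 15/X (p(X) = 15/X + 1 = 1 + 15/X)
(-2934 + 4878)*(-4413 + p(17)) = (-2934 + 4878)*(-4413 + (15 + 17)/17) = 1944*(-4413 + (1/17)*32) = 1944*(-4413 + 32/17) = 1944*(-74989/17) = -145778616/17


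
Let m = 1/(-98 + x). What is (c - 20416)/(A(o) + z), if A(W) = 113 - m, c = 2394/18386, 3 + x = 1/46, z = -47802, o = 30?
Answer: 871787957695/2036390695287 ≈ 0.42810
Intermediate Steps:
x = -137/46 (x = -3 + 1/46 = -137/46 ≈ -2.9783)
c = 1197/9193 (c = 2394*(1/18386) = 1197/9193 ≈ 0.13021)
m = -46/4645 (m = 1/(-98 - 137/46) = 1/(-4645/46) = -46/4645 ≈ -0.0099031)
A(W) = 524931/4645 (A(W) = 113 - 1*(-46/4645) = 113 + 46/4645 = 524931/4645)
(c - 20416)/(A(o) + z) = (1197/9193 - 20416)/(524931/4645 - 47802) = -187683091/(9193*(-221515359/4645)) = -187683091/9193*(-4645/221515359) = 871787957695/2036390695287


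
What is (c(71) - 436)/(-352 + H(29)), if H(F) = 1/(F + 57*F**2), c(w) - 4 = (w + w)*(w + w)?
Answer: -946465112/16884031 ≈ -56.057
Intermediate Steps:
c(w) = 4 + 4*w**2 (c(w) = 4 + (w + w)*(w + w) = 4 + (2*w)*(2*w) = 4 + 4*w**2)
(c(71) - 436)/(-352 + H(29)) = ((4 + 4*71**2) - 436)/(-352 + 1/(29*(1 + 57*29))) = ((4 + 4*5041) - 436)/(-352 + 1/(29*(1 + 1653))) = ((4 + 20164) - 436)/(-352 + (1/29)/1654) = (20168 - 436)/(-352 + (1/29)*(1/1654)) = 19732/(-352 + 1/47966) = 19732/(-16884031/47966) = 19732*(-47966/16884031) = -946465112/16884031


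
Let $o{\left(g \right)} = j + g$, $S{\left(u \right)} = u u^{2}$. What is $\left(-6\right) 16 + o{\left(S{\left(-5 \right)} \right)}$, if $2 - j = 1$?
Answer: $-220$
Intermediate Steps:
$j = 1$ ($j = 2 - 1 = 1$)
$S{\left(u \right)} = u^{3}$
$o{\left(g \right)} = 1 + g$
$\left(-6\right) 16 + o{\left(S{\left(-5 \right)} \right)} = \left(-6\right) 16 + \left(1 + \left(-5\right)^{3}\right) = -96 + \left(1 - 125\right) = -96 - 124 = -220$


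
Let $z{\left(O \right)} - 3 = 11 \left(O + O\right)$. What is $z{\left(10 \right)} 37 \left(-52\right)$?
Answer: $-429052$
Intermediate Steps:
$z{\left(O \right)} = 3 + 22 O$ ($z{\left(O \right)} = 3 + 11 \left(O + O\right) = 3 + 11 \cdot 2 O = 3 + 22 O$)
$z{\left(10 \right)} 37 \left(-52\right) = \left(3 + 22 \cdot 10\right) 37 \left(-52\right) = \left(3 + 220\right) 37 \left(-52\right) = 223 \cdot 37 \left(-52\right) = 8251 \left(-52\right) = -429052$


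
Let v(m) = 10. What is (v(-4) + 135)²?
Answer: 21025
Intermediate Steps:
(v(-4) + 135)² = (10 + 135)² = 145² = 21025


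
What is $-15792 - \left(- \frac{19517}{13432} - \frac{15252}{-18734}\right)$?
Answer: $- \frac{1986830271541}{125817544} \approx -15791.0$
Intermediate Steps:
$-15792 - \left(- \frac{19517}{13432} - \frac{15252}{-18734}\right) = -15792 - \left(\left(-19517\right) \frac{1}{13432} - - \frac{7626}{9367}\right) = -15792 - \left(- \frac{19517}{13432} + \frac{7626}{9367}\right) = -15792 - - \frac{80383307}{125817544} = -15792 + \frac{80383307}{125817544} = - \frac{1986830271541}{125817544}$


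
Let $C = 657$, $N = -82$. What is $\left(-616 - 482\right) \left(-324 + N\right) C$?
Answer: $292882716$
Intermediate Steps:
$\left(-616 - 482\right) \left(-324 + N\right) C = \left(-616 - 482\right) \left(-324 - 82\right) 657 = \left(-1098\right) \left(-406\right) 657 = 445788 \cdot 657 = 292882716$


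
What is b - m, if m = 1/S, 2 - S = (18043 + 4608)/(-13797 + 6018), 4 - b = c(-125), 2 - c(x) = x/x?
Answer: 106848/38209 ≈ 2.7964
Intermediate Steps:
c(x) = 1 (c(x) = 2 - x/x = 2 - 1*1 = 2 - 1 = 1)
b = 3 (b = 4 - 1*1 = 4 - 1 = 3)
S = 38209/7779 (S = 2 - (18043 + 4608)/(-13797 + 6018) = 2 - 22651/(-7779) = 2 - 22651*(-1)/7779 = 2 - 1*(-22651/7779) = 2 + 22651/7779 = 38209/7779 ≈ 4.9118)
m = 7779/38209 (m = 1/(38209/7779) = 7779/38209 ≈ 0.20359)
b - m = 3 - 1*7779/38209 = 3 - 7779/38209 = 106848/38209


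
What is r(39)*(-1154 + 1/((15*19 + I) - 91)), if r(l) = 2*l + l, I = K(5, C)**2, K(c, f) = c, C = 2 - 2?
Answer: -9856275/73 ≈ -1.3502e+5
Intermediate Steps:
C = 0
I = 25 (I = 5**2 = 25)
r(l) = 3*l
r(39)*(-1154 + 1/((15*19 + I) - 91)) = (3*39)*(-1154 + 1/((15*19 + 25) - 91)) = 117*(-1154 + 1/((285 + 25) - 91)) = 117*(-1154 + 1/(310 - 91)) = 117*(-1154 + 1/219) = 117*(-252725/219) = -9856275/73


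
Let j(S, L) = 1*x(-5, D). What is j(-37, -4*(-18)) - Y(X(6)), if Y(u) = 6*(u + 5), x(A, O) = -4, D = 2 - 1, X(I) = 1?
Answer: -40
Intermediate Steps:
D = 1
Y(u) = 30 + 6*u (Y(u) = 6*(5 + u) = 30 + 6*u)
j(S, L) = -4 (j(S, L) = 1*(-4) = -4)
j(-37, -4*(-18)) - Y(X(6)) = -4 - (30 + 6*1) = -4 - (30 + 6) = -4 - 1*36 = -4 - 36 = -40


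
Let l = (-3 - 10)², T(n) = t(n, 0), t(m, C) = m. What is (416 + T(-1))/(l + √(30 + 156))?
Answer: 14027/5675 - 83*√186/5675 ≈ 2.2723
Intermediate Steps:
T(n) = n
l = 169 (l = (-13)² = 169)
(416 + T(-1))/(l + √(30 + 156)) = (416 - 1)/(169 + √(30 + 156)) = 415/(169 + √186)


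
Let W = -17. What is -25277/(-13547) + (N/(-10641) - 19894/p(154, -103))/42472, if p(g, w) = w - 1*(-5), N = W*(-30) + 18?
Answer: 165986354701/88731780376 ≈ 1.8707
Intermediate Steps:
N = 528 (N = -17*(-30) + 18 = 510 + 18 = 528)
p(g, w) = 5 + w (p(g, w) = w + 5 = 5 + w)
-25277/(-13547) + (N/(-10641) - 19894/p(154, -103))/42472 = -25277/(-13547) + (528/(-10641) - 19894/(5 - 103))/42472 = -25277*(-1/13547) + (528*(-1/10641) - 19894/(-98))*(1/42472) = 1099/589 + (-176/3547 - 19894*(-1/98))*(1/42472) = 1099/589 + (-176/3547 + 203)*(1/42472) = 1099/589 + (719865/3547)*(1/42472) = 1099/589 + 719865/150648184 = 165986354701/88731780376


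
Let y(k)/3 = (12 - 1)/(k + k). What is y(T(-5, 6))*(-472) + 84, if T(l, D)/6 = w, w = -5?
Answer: 1718/5 ≈ 343.60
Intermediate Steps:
T(l, D) = -30 (T(l, D) = 6*(-5) = -30)
y(k) = 33/(2*k) (y(k) = 3*((12 - 1)/(k + k)) = 3*(11/((2*k))) = 3*(11*(1/(2*k))) = 3*(11/(2*k)) = 33/(2*k))
y(T(-5, 6))*(-472) + 84 = ((33/2)/(-30))*(-472) + 84 = ((33/2)*(-1/30))*(-472) + 84 = -11/20*(-472) + 84 = 1298/5 + 84 = 1718/5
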